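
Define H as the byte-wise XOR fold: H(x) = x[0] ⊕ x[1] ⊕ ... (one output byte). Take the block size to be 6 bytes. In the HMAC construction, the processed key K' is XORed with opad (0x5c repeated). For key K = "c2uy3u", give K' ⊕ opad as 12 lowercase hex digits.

Key "c2uy3u" = 63 32 75 79 33 75 is exactly B = 6 bytes: K' = 63 32 75 79 33 75.
XOR each byte with 0x5c: 63⊕5c=3f, 32⊕5c=6e, 75⊕5c=29, 79⊕5c=25, 33⊕5c=6f, 75⊕5c=29.

3f6e29256f29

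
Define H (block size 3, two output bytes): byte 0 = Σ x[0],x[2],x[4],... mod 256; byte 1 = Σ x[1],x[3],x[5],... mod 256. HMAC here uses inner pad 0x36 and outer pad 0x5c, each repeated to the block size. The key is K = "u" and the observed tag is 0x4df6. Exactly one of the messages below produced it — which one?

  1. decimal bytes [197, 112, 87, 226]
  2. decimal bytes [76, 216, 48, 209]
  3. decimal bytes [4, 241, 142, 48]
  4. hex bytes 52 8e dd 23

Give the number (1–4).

Key "u" = 75 is 1 byte ≤ B = 3; zero-pad to 3 bytes: K' = 75 00 00.
K' ⊕ ipad = 43 36 36; K' ⊕ opad = 29 5c 5c.
m1: inner = H(43 36 36 c5 70 57 e2) = cb 52; tag = H(29 5c 5c cb 52) = d727
m2: inner = H(43 36 36 4c d8 30 d1) = 22 b2; tag = H(29 5c 5c 22 b2) = 377e
m3: inner = H(43 36 36 04 f1 8e 30) = 9a c8; tag = H(29 5c 5c 9a c8) = 4df6 ← matches
m4: inner = H(43 36 36 52 8e dd 23) = 2a 65; tag = H(29 5c 5c 2a 65) = ea86

3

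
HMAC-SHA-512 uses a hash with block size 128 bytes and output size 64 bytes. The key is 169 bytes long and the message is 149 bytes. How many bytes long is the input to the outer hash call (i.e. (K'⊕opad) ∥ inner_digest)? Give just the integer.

192

Key is 169 > 128 bytes, so it is hashed to 64 bytes then zero-padded to 128: |K'| = 128.
Outer input = (K'⊕opad) ∥ H(inner) → 128 + 64 = 192 bytes.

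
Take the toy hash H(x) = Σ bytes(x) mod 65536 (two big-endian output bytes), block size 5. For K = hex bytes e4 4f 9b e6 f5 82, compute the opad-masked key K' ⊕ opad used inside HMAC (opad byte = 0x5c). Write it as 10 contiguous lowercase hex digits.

Key hex bytes e4 4f 9b e6 f5 82 is 6 bytes > B = 5, so hash it first: H(key) = 04 2b, then zero-pad to 5 bytes: K' = 04 2b 00 00 00.
XOR each byte with 0x5c: 04⊕5c=58, 2b⊕5c=77, 00⊕5c=5c, 00⊕5c=5c, 00⊕5c=5c.

58775c5c5c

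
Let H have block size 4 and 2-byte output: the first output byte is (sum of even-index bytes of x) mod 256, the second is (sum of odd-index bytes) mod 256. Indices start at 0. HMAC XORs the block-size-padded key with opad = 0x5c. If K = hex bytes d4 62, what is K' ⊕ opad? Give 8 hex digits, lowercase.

Key hex bytes d4 62 is 2 bytes ≤ B = 4; zero-pad to 4 bytes: K' = d4 62 00 00.
XOR each byte with 0x5c: d4⊕5c=88, 62⊕5c=3e, 00⊕5c=5c, 00⊕5c=5c.

883e5c5c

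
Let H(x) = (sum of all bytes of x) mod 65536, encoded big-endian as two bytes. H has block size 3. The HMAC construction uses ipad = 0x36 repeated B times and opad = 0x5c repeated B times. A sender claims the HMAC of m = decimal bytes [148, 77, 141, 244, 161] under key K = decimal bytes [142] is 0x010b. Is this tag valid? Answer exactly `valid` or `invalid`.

Key decimal bytes [142] = 8e is 1 byte ≤ B = 3; zero-pad to 3 bytes: K' = 8e 00 00.
K' ⊕ ipad = b8 36 36; K' ⊕ opad = d2 5c 5c.
Inner hash: sum = 184+54+54+148+77+141+244+161 = 1063 → 04 27.
Outer hash (recomputed tag): sum = 210+92+92+4+39 = 437 → 01 b5.
Recomputed tag = 01b5; claimed = 010b → mismatch.

invalid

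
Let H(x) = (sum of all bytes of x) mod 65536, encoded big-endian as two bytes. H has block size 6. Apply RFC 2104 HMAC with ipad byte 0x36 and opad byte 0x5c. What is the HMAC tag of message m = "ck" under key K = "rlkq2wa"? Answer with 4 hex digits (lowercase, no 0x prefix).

Key "rlkq2wa" = 72 6c 6b 71 32 77 61 is 7 bytes > B = 6, so hash it first: H(key) = 02 c4, then zero-pad to 6 bytes: K' = 02 c4 00 00 00 00.
K' ⊕ ipad = 34 f2 36 36 36 36.  K' ⊕ opad = 5e 98 5c 5c 5c 5c.
Inner input = (K'⊕ipad) ∥ m = 34 f2 36 36 36 36 ∥ 63 6b.
Inner hash: sum = 52+242+54+54+54+54+99+107 = 716 → 02 cc.
Outer input = (K'⊕opad) ∥ inner = 5e 98 5c 5c 5c 5c ∥ 02 cc.
Outer hash (tag): sum = 94+152+92+92+92+92+2+204 = 820 → 03 34.

0334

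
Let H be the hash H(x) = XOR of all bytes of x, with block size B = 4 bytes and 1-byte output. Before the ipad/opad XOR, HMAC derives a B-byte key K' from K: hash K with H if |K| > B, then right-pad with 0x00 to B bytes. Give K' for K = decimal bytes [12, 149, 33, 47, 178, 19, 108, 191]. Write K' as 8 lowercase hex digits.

e5000000

|K| = 8 > B = 4, so first hash the key.
H(K): XOR 0c⊕95⊕21⊕2f⊕b2⊕13⊕6c⊕bf = e5.
Zero-pad H(K) = e5 to 4 bytes: K' = e5 00 00 00.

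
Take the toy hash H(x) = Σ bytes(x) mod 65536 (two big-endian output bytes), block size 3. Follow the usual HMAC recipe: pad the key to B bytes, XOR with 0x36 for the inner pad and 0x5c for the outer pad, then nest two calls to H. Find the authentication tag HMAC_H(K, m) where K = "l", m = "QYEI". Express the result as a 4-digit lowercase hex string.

Key "l" = 6c is 1 byte ≤ B = 3; zero-pad to 3 bytes: K' = 6c 00 00.
K' ⊕ ipad = 5a 36 36.  K' ⊕ opad = 30 5c 5c.
Inner input = (K'⊕ipad) ∥ m = 5a 36 36 ∥ 51 59 45 49.
Inner hash: sum = 90+54+54+81+89+69+73 = 510 → 01 fe.
Outer input = (K'⊕opad) ∥ inner = 30 5c 5c ∥ 01 fe.
Outer hash (tag): sum = 48+92+92+1+254 = 487 → 01 e7.

01e7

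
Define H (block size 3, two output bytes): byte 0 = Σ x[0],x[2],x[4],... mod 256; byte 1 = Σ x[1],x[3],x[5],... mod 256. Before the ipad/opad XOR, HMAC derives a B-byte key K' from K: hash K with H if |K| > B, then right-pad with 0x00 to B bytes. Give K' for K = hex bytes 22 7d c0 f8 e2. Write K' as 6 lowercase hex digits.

|K| = 5 > B = 3, so first hash the key.
H(K): even-index sum = 452 mod 256 = 196; odd-index sum = 373 mod 256 = 117 → c4 75.
Zero-pad H(K) = c4 75 to 3 bytes: K' = c4 75 00.

c47500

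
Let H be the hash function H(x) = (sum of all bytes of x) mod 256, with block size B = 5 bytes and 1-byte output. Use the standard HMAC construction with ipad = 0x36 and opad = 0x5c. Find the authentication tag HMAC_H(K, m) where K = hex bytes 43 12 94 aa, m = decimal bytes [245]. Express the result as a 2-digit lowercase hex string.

89

Key hex bytes 43 12 94 aa is 4 bytes ≤ B = 5; zero-pad to 5 bytes: K' = 43 12 94 aa 00.
K' ⊕ ipad = 75 24 a2 9c 36.  K' ⊕ opad = 1f 4e c8 f6 5c.
Inner input = (K'⊕ipad) ∥ m = 75 24 a2 9c 36 ∥ f5.
Inner hash: sum = 117+36+162+156+54+245 = 770; mod 256 = 2 → 02.
Outer input = (K'⊕opad) ∥ inner = 1f 4e c8 f6 5c ∥ 02.
Outer hash (tag): sum = 31+78+200+246+92+2 = 649; mod 256 = 137 → 89.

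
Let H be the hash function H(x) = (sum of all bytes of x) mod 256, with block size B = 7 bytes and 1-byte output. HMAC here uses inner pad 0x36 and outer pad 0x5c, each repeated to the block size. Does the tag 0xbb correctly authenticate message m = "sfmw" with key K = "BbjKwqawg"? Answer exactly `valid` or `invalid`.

valid

Key "BbjKwqawg" = 42 62 6a 4b 77 71 61 77 67 is 9 bytes > B = 7, so hash it first: H(key) = 80, then zero-pad to 7 bytes: K' = 80 00 00 00 00 00 00.
K' ⊕ ipad = b6 36 36 36 36 36 36; K' ⊕ opad = dc 5c 5c 5c 5c 5c 5c.
Inner hash: sum = 182+54+54+54+54+54+54+115+102+109+119 = 951; mod 256 = 183 → b7.
Outer hash (recomputed tag): sum = 220+92+92+92+92+92+92+183 = 955; mod 256 = 187 → bb.
Recomputed tag = bb; claimed = bb → match.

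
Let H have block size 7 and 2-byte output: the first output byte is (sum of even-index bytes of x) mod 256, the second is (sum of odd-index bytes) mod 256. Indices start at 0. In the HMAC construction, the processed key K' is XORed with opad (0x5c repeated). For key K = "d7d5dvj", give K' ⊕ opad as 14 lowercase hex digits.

Key "d7d5dvj" = 64 37 64 35 64 76 6a is exactly B = 7 bytes: K' = 64 37 64 35 64 76 6a.
XOR each byte with 0x5c: 64⊕5c=38, 37⊕5c=6b, 64⊕5c=38, 35⊕5c=69, 64⊕5c=38, 76⊕5c=2a, 6a⊕5c=36.

386b3869382a36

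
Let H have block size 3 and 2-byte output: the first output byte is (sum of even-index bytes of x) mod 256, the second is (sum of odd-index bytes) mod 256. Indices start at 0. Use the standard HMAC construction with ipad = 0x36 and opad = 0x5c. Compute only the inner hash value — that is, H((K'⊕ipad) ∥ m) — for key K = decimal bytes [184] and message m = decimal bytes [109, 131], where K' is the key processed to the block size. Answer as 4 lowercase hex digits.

47a3

Key decimal bytes [184] = b8 is 1 byte ≤ B = 3; zero-pad to 3 bytes: K' = b8 00 00.
K' ⊕ ipad = 8e 36 36.
Inner input = 8e 36 36 ∥ 6d 83.
Inner hash: even-index sum = 327 mod 256 = 71; odd-index sum = 163 mod 256 = 163 → 47 a3.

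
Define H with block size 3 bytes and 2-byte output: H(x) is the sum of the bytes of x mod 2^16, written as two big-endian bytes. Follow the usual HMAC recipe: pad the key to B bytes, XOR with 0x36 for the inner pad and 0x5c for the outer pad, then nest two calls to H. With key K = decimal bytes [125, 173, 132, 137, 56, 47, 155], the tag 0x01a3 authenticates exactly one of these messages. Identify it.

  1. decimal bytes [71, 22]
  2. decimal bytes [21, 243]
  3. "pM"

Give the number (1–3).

2

Key decimal bytes [125, 173, 132, 137, 56, 47, 155] = 7d ad 84 89 38 2f 9b is 7 bytes > B = 3, so hash it first: H(key) = 03 39, then zero-pad to 3 bytes: K' = 03 39 00.
K' ⊕ ipad = 35 0f 36; K' ⊕ opad = 5f 65 5c.
m1: inner = H(35 0f 36 47 16) = 00 d7; tag = H(5f 65 5c 00 d7) = 01f7
m2: inner = H(35 0f 36 15 f3) = 01 82; tag = H(5f 65 5c 01 82) = 01a3 ← matches
m3: inner = H(35 0f 36 70 4d) = 01 37; tag = H(5f 65 5c 01 37) = 0158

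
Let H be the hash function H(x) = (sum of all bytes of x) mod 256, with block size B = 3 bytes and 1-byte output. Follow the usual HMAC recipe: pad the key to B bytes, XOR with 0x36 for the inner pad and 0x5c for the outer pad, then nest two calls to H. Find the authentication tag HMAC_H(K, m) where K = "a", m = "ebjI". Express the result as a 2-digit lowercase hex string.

32

Key "a" = 61 is 1 byte ≤ B = 3; zero-pad to 3 bytes: K' = 61 00 00.
K' ⊕ ipad = 57 36 36.  K' ⊕ opad = 3d 5c 5c.
Inner input = (K'⊕ipad) ∥ m = 57 36 36 ∥ 65 62 6a 49.
Inner hash: sum = 87+54+54+101+98+106+73 = 573; mod 256 = 61 → 3d.
Outer input = (K'⊕opad) ∥ inner = 3d 5c 5c ∥ 3d.
Outer hash (tag): sum = 61+92+92+61 = 306; mod 256 = 50 → 32.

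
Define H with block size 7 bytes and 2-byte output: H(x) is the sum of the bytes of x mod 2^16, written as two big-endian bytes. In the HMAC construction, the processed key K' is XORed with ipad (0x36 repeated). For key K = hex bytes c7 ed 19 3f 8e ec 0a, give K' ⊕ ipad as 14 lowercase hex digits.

f1db2f09b8da3c

Key hex bytes c7 ed 19 3f 8e ec 0a is exactly B = 7 bytes: K' = c7 ed 19 3f 8e ec 0a.
XOR each byte with 0x36: c7⊕36=f1, ed⊕36=db, 19⊕36=2f, 3f⊕36=09, 8e⊕36=b8, ec⊕36=da, 0a⊕36=3c.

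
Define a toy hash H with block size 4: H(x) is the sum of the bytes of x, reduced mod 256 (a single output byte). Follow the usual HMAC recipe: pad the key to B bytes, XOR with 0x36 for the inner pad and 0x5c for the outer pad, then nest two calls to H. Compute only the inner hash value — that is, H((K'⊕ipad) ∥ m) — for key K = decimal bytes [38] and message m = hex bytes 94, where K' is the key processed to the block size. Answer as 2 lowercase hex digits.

46

Key decimal bytes [38] = 26 is 1 byte ≤ B = 4; zero-pad to 4 bytes: K' = 26 00 00 00.
K' ⊕ ipad = 10 36 36 36.
Inner input = 10 36 36 36 ∥ 94.
Inner hash: sum = 16+54+54+54+148 = 326; mod 256 = 70 → 46.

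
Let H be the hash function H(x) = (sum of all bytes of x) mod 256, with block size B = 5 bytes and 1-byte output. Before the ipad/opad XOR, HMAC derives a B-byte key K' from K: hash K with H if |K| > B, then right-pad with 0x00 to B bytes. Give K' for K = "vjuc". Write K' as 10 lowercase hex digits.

766a756300

Key "vjuc" = 76 6a 75 63 is 4 bytes ≤ B = 5; zero-pad to 5 bytes: K' = 76 6a 75 63 00.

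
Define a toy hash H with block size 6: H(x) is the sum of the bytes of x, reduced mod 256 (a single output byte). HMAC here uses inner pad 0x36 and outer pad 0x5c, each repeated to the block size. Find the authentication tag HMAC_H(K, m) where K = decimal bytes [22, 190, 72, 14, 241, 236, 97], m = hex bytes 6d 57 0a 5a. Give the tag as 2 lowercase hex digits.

94

Key decimal bytes [22, 190, 72, 14, 241, 236, 97] = 16 be 48 0e f1 ec 61 is 7 bytes > B = 6, so hash it first: H(key) = 68, then zero-pad to 6 bytes: K' = 68 00 00 00 00 00.
K' ⊕ ipad = 5e 36 36 36 36 36.  K' ⊕ opad = 34 5c 5c 5c 5c 5c.
Inner input = (K'⊕ipad) ∥ m = 5e 36 36 36 36 36 ∥ 6d 57 0a 5a.
Inner hash: sum = 94+54+54+54+54+54+109+87+10+90 = 660; mod 256 = 148 → 94.
Outer input = (K'⊕opad) ∥ inner = 34 5c 5c 5c 5c 5c ∥ 94.
Outer hash (tag): sum = 52+92+92+92+92+92+148 = 660; mod 256 = 148 → 94.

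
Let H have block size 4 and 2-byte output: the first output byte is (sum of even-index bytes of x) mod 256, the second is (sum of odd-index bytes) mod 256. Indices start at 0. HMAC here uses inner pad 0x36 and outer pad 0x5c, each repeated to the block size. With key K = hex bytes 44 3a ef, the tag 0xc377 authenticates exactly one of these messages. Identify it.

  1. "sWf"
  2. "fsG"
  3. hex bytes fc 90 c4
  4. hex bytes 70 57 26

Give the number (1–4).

Key hex bytes 44 3a ef is 3 bytes ≤ B = 4; zero-pad to 4 bytes: K' = 44 3a ef 00.
K' ⊕ ipad = 72 0c d9 36; K' ⊕ opad = 18 66 b3 5c.
m1: inner = H(72 0c d9 36 73 57 66) = 24 99; tag = H(18 66 b3 5c 24 99) = ef5b
m2: inner = H(72 0c d9 36 66 73 47) = f8 b5; tag = H(18 66 b3 5c f8 b5) = c377 ← matches
m3: inner = H(72 0c d9 36 fc 90 c4) = 0b d2; tag = H(18 66 b3 5c 0b d2) = d694
m4: inner = H(72 0c d9 36 70 57 26) = e1 99; tag = H(18 66 b3 5c e1 99) = ac5b

2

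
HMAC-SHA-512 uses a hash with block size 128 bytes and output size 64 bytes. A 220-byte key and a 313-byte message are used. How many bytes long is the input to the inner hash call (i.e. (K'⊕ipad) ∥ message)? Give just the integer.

Key is 220 > 128 bytes, so it is hashed to 64 bytes then zero-padded to 128: |K'| = 128.
Inner input = (K'⊕ipad) ∥ m → 128 + 313 = 441 bytes.

441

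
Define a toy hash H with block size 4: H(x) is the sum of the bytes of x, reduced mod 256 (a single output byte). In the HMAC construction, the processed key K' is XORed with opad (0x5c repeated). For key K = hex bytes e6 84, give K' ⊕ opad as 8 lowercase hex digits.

Key hex bytes e6 84 is 2 bytes ≤ B = 4; zero-pad to 4 bytes: K' = e6 84 00 00.
XOR each byte with 0x5c: e6⊕5c=ba, 84⊕5c=d8, 00⊕5c=5c, 00⊕5c=5c.

bad85c5c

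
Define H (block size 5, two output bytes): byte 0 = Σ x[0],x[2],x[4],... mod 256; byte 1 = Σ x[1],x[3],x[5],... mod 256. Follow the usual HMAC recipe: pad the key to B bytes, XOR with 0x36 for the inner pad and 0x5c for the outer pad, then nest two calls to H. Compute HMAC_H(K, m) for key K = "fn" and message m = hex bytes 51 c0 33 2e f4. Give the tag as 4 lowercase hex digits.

Key "fn" = 66 6e is 2 bytes ≤ B = 5; zero-pad to 5 bytes: K' = 66 6e 00 00 00.
K' ⊕ ipad = 50 58 36 36 36.  K' ⊕ opad = 3a 32 5c 5c 5c.
Inner input = (K'⊕ipad) ∥ m = 50 58 36 36 36 ∥ 51 c0 33 2e f4.
Inner hash: even-index sum = 426 mod 256 = 170; odd-index sum = 518 mod 256 = 6 → aa 06.
Outer input = (K'⊕opad) ∥ inner = 3a 32 5c 5c 5c ∥ aa 06.
Outer hash (tag): even-index sum = 248 mod 256 = 248; odd-index sum = 312 mod 256 = 56 → f8 38.

f838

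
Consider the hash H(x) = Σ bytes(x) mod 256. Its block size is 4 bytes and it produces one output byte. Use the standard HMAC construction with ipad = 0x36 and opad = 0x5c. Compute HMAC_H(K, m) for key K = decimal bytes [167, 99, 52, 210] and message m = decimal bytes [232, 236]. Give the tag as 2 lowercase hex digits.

d0

Key decimal bytes [167, 99, 52, 210] = a7 63 34 d2 is exactly B = 4 bytes: K' = a7 63 34 d2.
K' ⊕ ipad = 91 55 02 e4.  K' ⊕ opad = fb 3f 68 8e.
Inner input = (K'⊕ipad) ∥ m = 91 55 02 e4 ∥ e8 ec.
Inner hash: sum = 145+85+2+228+232+236 = 928; mod 256 = 160 → a0.
Outer input = (K'⊕opad) ∥ inner = fb 3f 68 8e ∥ a0.
Outer hash (tag): sum = 251+63+104+142+160 = 720; mod 256 = 208 → d0.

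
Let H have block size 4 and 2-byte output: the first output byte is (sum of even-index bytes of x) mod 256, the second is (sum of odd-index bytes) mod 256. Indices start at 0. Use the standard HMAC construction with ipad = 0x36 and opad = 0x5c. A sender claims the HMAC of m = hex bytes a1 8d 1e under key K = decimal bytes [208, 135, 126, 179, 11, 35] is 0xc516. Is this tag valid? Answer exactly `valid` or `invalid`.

Key decimal bytes [208, 135, 126, 179, 11, 35] = d0 87 7e b3 0b 23 is 6 bytes > B = 4, so hash it first: H(key) = 59 5d, then zero-pad to 4 bytes: K' = 59 5d 00 00.
K' ⊕ ipad = 6f 6b 36 36; K' ⊕ opad = 05 01 5c 5c.
Inner hash: even-index sum = 356 mod 256 = 100; odd-index sum = 302 mod 256 = 46 → 64 2e.
Outer hash (recomputed tag): even-index sum = 197 mod 256 = 197; odd-index sum = 139 mod 256 = 139 → c5 8b.
Recomputed tag = c58b; claimed = c516 → mismatch.

invalid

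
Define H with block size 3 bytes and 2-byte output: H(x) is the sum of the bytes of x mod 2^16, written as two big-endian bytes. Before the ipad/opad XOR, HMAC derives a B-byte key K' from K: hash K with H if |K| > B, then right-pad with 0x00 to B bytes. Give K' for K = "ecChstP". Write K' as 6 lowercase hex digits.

|K| = 7 > B = 3, so first hash the key.
H(K): sum = 101+99+67+104+115+116+80 = 682 → 02 aa.
Zero-pad H(K) = 02 aa to 3 bytes: K' = 02 aa 00.

02aa00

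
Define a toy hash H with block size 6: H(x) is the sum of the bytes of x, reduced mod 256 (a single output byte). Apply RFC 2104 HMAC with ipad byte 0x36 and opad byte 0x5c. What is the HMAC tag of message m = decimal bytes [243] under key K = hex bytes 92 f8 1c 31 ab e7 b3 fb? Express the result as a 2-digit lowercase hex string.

39

Key hex bytes 92 f8 1c 31 ab e7 b3 fb is 8 bytes > B = 6, so hash it first: H(key) = 17, then zero-pad to 6 bytes: K' = 17 00 00 00 00 00.
K' ⊕ ipad = 21 36 36 36 36 36.  K' ⊕ opad = 4b 5c 5c 5c 5c 5c.
Inner input = (K'⊕ipad) ∥ m = 21 36 36 36 36 36 ∥ f3.
Inner hash: sum = 33+54+54+54+54+54+243 = 546; mod 256 = 34 → 22.
Outer input = (K'⊕opad) ∥ inner = 4b 5c 5c 5c 5c 5c ∥ 22.
Outer hash (tag): sum = 75+92+92+92+92+92+34 = 569; mod 256 = 57 → 39.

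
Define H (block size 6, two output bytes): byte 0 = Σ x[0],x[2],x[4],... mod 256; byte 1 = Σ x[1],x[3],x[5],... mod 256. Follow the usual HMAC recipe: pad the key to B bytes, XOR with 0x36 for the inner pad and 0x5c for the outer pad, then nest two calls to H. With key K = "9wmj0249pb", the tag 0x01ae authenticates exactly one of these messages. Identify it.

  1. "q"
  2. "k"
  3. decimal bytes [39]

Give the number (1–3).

2

Key "9wmj0249pb" = 39 77 6d 6a 30 32 34 39 70 62 is 10 bytes > B = 6, so hash it first: H(key) = 7a ae, then zero-pad to 6 bytes: K' = 7a ae 00 00 00 00.
K' ⊕ ipad = 4c 98 36 36 36 36; K' ⊕ opad = 26 f2 5c 5c 5c 5c.
m1: inner = H(4c 98 36 36 36 36 71) = 29 04; tag = H(26 f2 5c 5c 5c 5c 29 04) = 07ae
m2: inner = H(4c 98 36 36 36 36 6b) = 23 04; tag = H(26 f2 5c 5c 5c 5c 23 04) = 01ae ← matches
m3: inner = H(4c 98 36 36 36 36 27) = df 04; tag = H(26 f2 5c 5c 5c 5c df 04) = bdae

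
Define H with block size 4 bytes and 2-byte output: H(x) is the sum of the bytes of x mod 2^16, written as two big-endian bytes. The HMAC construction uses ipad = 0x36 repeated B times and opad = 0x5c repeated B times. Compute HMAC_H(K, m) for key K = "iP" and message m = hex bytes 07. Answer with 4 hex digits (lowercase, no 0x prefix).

0132

Key "iP" = 69 50 is 2 bytes ≤ B = 4; zero-pad to 4 bytes: K' = 69 50 00 00.
K' ⊕ ipad = 5f 66 36 36.  K' ⊕ opad = 35 0c 5c 5c.
Inner input = (K'⊕ipad) ∥ m = 5f 66 36 36 ∥ 07.
Inner hash: sum = 95+102+54+54+7 = 312 → 01 38.
Outer input = (K'⊕opad) ∥ inner = 35 0c 5c 5c ∥ 01 38.
Outer hash (tag): sum = 53+12+92+92+1+56 = 306 → 01 32.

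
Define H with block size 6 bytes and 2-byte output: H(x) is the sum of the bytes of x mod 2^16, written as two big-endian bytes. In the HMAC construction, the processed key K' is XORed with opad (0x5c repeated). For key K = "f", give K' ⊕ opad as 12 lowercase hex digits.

3a5c5c5c5c5c

Key "f" = 66 is 1 byte ≤ B = 6; zero-pad to 6 bytes: K' = 66 00 00 00 00 00.
XOR each byte with 0x5c: 66⊕5c=3a, 00⊕5c=5c, 00⊕5c=5c, 00⊕5c=5c, 00⊕5c=5c, 00⊕5c=5c.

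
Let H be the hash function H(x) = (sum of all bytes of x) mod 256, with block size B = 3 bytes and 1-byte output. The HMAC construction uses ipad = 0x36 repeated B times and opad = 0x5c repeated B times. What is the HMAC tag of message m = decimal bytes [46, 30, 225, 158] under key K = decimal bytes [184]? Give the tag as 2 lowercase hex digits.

61

Key decimal bytes [184] = b8 is 1 byte ≤ B = 3; zero-pad to 3 bytes: K' = b8 00 00.
K' ⊕ ipad = 8e 36 36.  K' ⊕ opad = e4 5c 5c.
Inner input = (K'⊕ipad) ∥ m = 8e 36 36 ∥ 2e 1e e1 9e.
Inner hash: sum = 142+54+54+46+30+225+158 = 709; mod 256 = 197 → c5.
Outer input = (K'⊕opad) ∥ inner = e4 5c 5c ∥ c5.
Outer hash (tag): sum = 228+92+92+197 = 609; mod 256 = 97 → 61.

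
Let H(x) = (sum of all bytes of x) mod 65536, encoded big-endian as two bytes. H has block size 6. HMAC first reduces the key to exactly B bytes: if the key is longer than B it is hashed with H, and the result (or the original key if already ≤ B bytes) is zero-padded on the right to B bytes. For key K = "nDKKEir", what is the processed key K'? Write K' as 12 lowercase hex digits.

026800000000

|K| = 7 > B = 6, so first hash the key.
H(K): sum = 110+68+75+75+69+105+114 = 616 → 02 68.
Zero-pad H(K) = 02 68 to 6 bytes: K' = 02 68 00 00 00 00.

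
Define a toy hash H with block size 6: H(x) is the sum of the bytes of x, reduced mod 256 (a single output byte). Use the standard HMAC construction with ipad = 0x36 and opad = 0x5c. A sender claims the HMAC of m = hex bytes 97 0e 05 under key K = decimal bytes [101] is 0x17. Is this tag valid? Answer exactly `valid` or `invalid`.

Key decimal bytes [101] = 65 is 1 byte ≤ B = 6; zero-pad to 6 bytes: K' = 65 00 00 00 00 00.
K' ⊕ ipad = 53 36 36 36 36 36; K' ⊕ opad = 39 5c 5c 5c 5c 5c.
Inner hash: sum = 83+54+54+54+54+54+151+14+5 = 523; mod 256 = 11 → 0b.
Outer hash (recomputed tag): sum = 57+92+92+92+92+92+11 = 528; mod 256 = 16 → 10.
Recomputed tag = 10; claimed = 17 → mismatch.

invalid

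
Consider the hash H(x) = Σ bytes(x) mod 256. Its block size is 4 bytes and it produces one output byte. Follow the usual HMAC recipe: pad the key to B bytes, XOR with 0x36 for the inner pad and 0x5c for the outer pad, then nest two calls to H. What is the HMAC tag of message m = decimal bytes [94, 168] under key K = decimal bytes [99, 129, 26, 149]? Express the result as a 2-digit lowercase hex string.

0c

Key decimal bytes [99, 129, 26, 149] = 63 81 1a 95 is exactly B = 4 bytes: K' = 63 81 1a 95.
K' ⊕ ipad = 55 b7 2c a3.  K' ⊕ opad = 3f dd 46 c9.
Inner input = (K'⊕ipad) ∥ m = 55 b7 2c a3 ∥ 5e a8.
Inner hash: sum = 85+183+44+163+94+168 = 737; mod 256 = 225 → e1.
Outer input = (K'⊕opad) ∥ inner = 3f dd 46 c9 ∥ e1.
Outer hash (tag): sum = 63+221+70+201+225 = 780; mod 256 = 12 → 0c.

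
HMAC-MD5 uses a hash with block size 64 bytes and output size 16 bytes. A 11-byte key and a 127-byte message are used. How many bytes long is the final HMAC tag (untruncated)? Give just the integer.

The tag is one MD5 digest: 16 bytes.

16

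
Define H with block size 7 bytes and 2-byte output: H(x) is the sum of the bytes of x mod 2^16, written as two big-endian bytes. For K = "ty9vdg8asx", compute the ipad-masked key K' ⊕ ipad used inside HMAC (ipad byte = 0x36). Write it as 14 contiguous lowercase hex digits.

35dd3636363636

Key "ty9vdg8asx" = 74 79 39 76 64 67 38 61 73 78 is 10 bytes > B = 7, so hash it first: H(key) = 03 eb, then zero-pad to 7 bytes: K' = 03 eb 00 00 00 00 00.
XOR each byte with 0x36: 03⊕36=35, eb⊕36=dd, 00⊕36=36, 00⊕36=36, 00⊕36=36, 00⊕36=36, 00⊕36=36.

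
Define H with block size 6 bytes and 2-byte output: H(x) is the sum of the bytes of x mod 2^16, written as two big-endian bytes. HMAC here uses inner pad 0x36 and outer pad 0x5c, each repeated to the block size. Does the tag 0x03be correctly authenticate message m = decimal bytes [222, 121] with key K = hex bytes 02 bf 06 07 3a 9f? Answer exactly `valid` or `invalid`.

invalid

Key hex bytes 02 bf 06 07 3a 9f is exactly B = 6 bytes: K' = 02 bf 06 07 3a 9f.
K' ⊕ ipad = 34 89 30 31 0c a9; K' ⊕ opad = 5e e3 5a 5b 66 c3.
Inner hash: sum = 52+137+48+49+12+169+222+121 = 810 → 03 2a.
Outer hash (recomputed tag): sum = 94+227+90+91+102+195+3+42 = 844 → 03 4c.
Recomputed tag = 034c; claimed = 03be → mismatch.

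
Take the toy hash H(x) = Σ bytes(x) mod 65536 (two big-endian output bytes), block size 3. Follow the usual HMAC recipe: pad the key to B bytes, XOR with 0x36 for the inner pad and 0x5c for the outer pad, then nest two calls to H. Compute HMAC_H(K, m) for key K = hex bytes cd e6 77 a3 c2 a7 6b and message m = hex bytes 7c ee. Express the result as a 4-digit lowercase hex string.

021c

Key hex bytes cd e6 77 a3 c2 a7 6b is 7 bytes > B = 3, so hash it first: H(key) = 04 a1, then zero-pad to 3 bytes: K' = 04 a1 00.
K' ⊕ ipad = 32 97 36.  K' ⊕ opad = 58 fd 5c.
Inner input = (K'⊕ipad) ∥ m = 32 97 36 ∥ 7c ee.
Inner hash: sum = 50+151+54+124+238 = 617 → 02 69.
Outer input = (K'⊕opad) ∥ inner = 58 fd 5c ∥ 02 69.
Outer hash (tag): sum = 88+253+92+2+105 = 540 → 02 1c.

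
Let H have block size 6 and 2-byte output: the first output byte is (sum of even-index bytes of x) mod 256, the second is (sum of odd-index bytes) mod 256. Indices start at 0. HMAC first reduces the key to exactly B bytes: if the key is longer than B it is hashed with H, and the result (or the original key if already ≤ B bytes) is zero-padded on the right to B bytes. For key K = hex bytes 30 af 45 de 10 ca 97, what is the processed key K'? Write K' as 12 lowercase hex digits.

1c5700000000

|K| = 7 > B = 6, so first hash the key.
H(K): even-index sum = 284 mod 256 = 28; odd-index sum = 599 mod 256 = 87 → 1c 57.
Zero-pad H(K) = 1c 57 to 6 bytes: K' = 1c 57 00 00 00 00.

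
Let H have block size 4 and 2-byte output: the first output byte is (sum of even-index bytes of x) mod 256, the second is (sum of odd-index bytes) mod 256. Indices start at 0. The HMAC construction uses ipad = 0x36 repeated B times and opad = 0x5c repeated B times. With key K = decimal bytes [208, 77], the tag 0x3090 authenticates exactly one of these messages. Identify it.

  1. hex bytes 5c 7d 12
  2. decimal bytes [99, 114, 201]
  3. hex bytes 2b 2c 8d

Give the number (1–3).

2

Key decimal bytes [208, 77] = d0 4d is 2 bytes ≤ B = 4; zero-pad to 4 bytes: K' = d0 4d 00 00.
K' ⊕ ipad = e6 7b 36 36; K' ⊕ opad = 8c 11 5c 5c.
m1: inner = H(e6 7b 36 36 5c 7d 12) = 8a 2e; tag = H(8c 11 5c 5c 8a 2e) = 729b
m2: inner = H(e6 7b 36 36 63 72 c9) = 48 23; tag = H(8c 11 5c 5c 48 23) = 3090 ← matches
m3: inner = H(e6 7b 36 36 2b 2c 8d) = d4 dd; tag = H(8c 11 5c 5c d4 dd) = bc4a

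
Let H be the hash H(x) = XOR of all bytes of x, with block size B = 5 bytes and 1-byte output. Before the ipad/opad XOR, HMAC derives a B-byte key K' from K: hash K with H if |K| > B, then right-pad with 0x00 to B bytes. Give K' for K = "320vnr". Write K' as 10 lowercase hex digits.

5b00000000

|K| = 6 > B = 5, so first hash the key.
H(K): XOR 33⊕32⊕30⊕76⊕6e⊕72 = 5b.
Zero-pad H(K) = 5b to 5 bytes: K' = 5b 00 00 00 00.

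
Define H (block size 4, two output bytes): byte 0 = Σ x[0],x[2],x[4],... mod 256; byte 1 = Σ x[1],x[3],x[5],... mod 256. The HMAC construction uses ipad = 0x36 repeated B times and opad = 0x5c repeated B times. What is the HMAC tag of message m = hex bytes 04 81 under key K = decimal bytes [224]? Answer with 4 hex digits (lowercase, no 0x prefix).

Key decimal bytes [224] = e0 is 1 byte ≤ B = 4; zero-pad to 4 bytes: K' = e0 00 00 00.
K' ⊕ ipad = d6 36 36 36.  K' ⊕ opad = bc 5c 5c 5c.
Inner input = (K'⊕ipad) ∥ m = d6 36 36 36 ∥ 04 81.
Inner hash: even-index sum = 272 mod 256 = 16; odd-index sum = 237 mod 256 = 237 → 10 ed.
Outer input = (K'⊕opad) ∥ inner = bc 5c 5c 5c ∥ 10 ed.
Outer hash (tag): even-index sum = 296 mod 256 = 40; odd-index sum = 421 mod 256 = 165 → 28 a5.

28a5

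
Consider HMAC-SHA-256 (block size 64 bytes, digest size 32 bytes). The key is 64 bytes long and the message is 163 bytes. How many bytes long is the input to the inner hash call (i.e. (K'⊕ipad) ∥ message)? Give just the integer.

Key is 64 ≤ 64 bytes, zero-padded: |K'| = 64.
Inner input = (K'⊕ipad) ∥ m → 64 + 163 = 227 bytes.

227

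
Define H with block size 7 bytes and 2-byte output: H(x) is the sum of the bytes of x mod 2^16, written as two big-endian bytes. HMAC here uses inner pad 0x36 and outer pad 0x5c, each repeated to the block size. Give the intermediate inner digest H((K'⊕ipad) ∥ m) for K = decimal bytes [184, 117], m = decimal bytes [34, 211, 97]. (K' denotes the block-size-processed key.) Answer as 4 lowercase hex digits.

Key decimal bytes [184, 117] = b8 75 is 2 bytes ≤ B = 7; zero-pad to 7 bytes: K' = b8 75 00 00 00 00 00.
K' ⊕ ipad = 8e 43 36 36 36 36 36.
Inner input = 8e 43 36 36 36 36 36 ∥ 22 d3 61.
Inner hash: sum = 142+67+54+54+54+54+54+34+211+97 = 821 → 03 35.

0335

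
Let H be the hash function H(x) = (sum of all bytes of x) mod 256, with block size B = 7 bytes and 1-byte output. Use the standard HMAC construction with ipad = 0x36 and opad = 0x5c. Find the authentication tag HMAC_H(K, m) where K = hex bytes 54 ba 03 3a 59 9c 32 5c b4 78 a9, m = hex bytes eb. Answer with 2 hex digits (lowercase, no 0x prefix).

Key hex bytes 54 ba 03 3a 59 9c 32 5c b4 78 a9 is 11 bytes > B = 7, so hash it first: H(key) = a3, then zero-pad to 7 bytes: K' = a3 00 00 00 00 00 00.
K' ⊕ ipad = 95 36 36 36 36 36 36.  K' ⊕ opad = ff 5c 5c 5c 5c 5c 5c.
Inner input = (K'⊕ipad) ∥ m = 95 36 36 36 36 36 36 ∥ eb.
Inner hash: sum = 149+54+54+54+54+54+54+235 = 708; mod 256 = 196 → c4.
Outer input = (K'⊕opad) ∥ inner = ff 5c 5c 5c 5c 5c 5c ∥ c4.
Outer hash (tag): sum = 255+92+92+92+92+92+92+196 = 1003; mod 256 = 235 → eb.

eb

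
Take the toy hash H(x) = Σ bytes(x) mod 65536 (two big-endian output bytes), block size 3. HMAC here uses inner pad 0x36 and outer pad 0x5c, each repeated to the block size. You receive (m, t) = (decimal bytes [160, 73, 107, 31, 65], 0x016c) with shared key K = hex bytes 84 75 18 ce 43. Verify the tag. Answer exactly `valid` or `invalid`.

Key hex bytes 84 75 18 ce 43 is 5 bytes > B = 3, so hash it first: H(key) = 02 22, then zero-pad to 3 bytes: K' = 02 22 00.
K' ⊕ ipad = 34 14 36; K' ⊕ opad = 5e 7e 5c.
Inner hash: sum = 52+20+54+160+73+107+31+65 = 562 → 02 32.
Outer hash (recomputed tag): sum = 94+126+92+2+50 = 364 → 01 6c.
Recomputed tag = 016c; claimed = 016c → match.

valid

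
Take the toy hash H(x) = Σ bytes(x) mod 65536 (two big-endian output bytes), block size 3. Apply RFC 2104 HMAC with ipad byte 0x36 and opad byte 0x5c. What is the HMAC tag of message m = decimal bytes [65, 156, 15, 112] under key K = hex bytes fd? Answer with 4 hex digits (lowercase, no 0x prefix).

01ee

Key hex bytes fd is 1 byte ≤ B = 3; zero-pad to 3 bytes: K' = fd 00 00.
K' ⊕ ipad = cb 36 36.  K' ⊕ opad = a1 5c 5c.
Inner input = (K'⊕ipad) ∥ m = cb 36 36 ∥ 41 9c 0f 70.
Inner hash: sum = 203+54+54+65+156+15+112 = 659 → 02 93.
Outer input = (K'⊕opad) ∥ inner = a1 5c 5c ∥ 02 93.
Outer hash (tag): sum = 161+92+92+2+147 = 494 → 01 ee.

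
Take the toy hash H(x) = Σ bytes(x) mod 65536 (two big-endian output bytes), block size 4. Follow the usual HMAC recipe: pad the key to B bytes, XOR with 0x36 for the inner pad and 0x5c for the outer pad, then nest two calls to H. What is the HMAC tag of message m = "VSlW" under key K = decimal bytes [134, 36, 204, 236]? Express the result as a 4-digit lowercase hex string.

Key decimal bytes [134, 36, 204, 236] = 86 24 cc ec is exactly B = 4 bytes: K' = 86 24 cc ec.
K' ⊕ ipad = b0 12 fa da.  K' ⊕ opad = da 78 90 b0.
Inner input = (K'⊕ipad) ∥ m = b0 12 fa da ∥ 56 53 6c 57.
Inner hash: sum = 176+18+250+218+86+83+108+87 = 1026 → 04 02.
Outer input = (K'⊕opad) ∥ inner = da 78 90 b0 ∥ 04 02.
Outer hash (tag): sum = 218+120+144+176+4+2 = 664 → 02 98.

0298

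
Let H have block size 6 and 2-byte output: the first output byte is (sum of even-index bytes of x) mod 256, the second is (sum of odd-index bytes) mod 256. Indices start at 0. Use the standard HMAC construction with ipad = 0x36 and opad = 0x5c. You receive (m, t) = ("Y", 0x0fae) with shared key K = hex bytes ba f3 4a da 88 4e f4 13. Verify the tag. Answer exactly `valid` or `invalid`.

valid

Key hex bytes ba f3 4a da 88 4e f4 13 is 8 bytes > B = 6, so hash it first: H(key) = 80 2e, then zero-pad to 6 bytes: K' = 80 2e 00 00 00 00.
K' ⊕ ipad = b6 18 36 36 36 36; K' ⊕ opad = dc 72 5c 5c 5c 5c.
Inner hash: even-index sum = 379 mod 256 = 123; odd-index sum = 132 mod 256 = 132 → 7b 84.
Outer hash (recomputed tag): even-index sum = 527 mod 256 = 15; odd-index sum = 430 mod 256 = 174 → 0f ae.
Recomputed tag = 0fae; claimed = 0fae → match.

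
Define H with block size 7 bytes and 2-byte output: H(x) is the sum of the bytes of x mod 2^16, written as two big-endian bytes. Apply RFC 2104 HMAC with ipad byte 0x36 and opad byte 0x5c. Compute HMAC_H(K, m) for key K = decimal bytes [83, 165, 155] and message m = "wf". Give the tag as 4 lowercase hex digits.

039c

Key decimal bytes [83, 165, 155] = 53 a5 9b is 3 bytes ≤ B = 7; zero-pad to 7 bytes: K' = 53 a5 9b 00 00 00 00.
K' ⊕ ipad = 65 93 ad 36 36 36 36.  K' ⊕ opad = 0f f9 c7 5c 5c 5c 5c.
Inner input = (K'⊕ipad) ∥ m = 65 93 ad 36 36 36 36 ∥ 77 66.
Inner hash: sum = 101+147+173+54+54+54+54+119+102 = 858 → 03 5a.
Outer input = (K'⊕opad) ∥ inner = 0f f9 c7 5c 5c 5c 5c ∥ 03 5a.
Outer hash (tag): sum = 15+249+199+92+92+92+92+3+90 = 924 → 03 9c.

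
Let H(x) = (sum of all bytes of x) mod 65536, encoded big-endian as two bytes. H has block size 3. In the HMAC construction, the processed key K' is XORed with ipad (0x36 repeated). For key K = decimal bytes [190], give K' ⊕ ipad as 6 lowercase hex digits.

Key decimal bytes [190] = be is 1 byte ≤ B = 3; zero-pad to 3 bytes: K' = be 00 00.
XOR each byte with 0x36: be⊕36=88, 00⊕36=36, 00⊕36=36.

883636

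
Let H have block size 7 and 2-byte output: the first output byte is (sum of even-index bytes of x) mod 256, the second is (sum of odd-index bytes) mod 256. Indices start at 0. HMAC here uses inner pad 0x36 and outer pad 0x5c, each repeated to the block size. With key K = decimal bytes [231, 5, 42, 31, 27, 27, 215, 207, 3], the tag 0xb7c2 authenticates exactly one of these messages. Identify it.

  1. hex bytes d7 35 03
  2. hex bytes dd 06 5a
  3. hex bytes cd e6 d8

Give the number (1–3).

3

Key decimal bytes [231, 5, 42, 31, 27, 27, 215, 207, 3] = e7 05 2a 1f 1b 1b d7 cf 03 is 9 bytes > B = 7, so hash it first: H(key) = 06 0e, then zero-pad to 7 bytes: K' = 06 0e 00 00 00 00 00.
K' ⊕ ipad = 30 38 36 36 36 36 36; K' ⊕ opad = 5a 52 5c 5c 5c 5c 5c.
m1: inner = H(30 38 36 36 36 36 36 d7 35 03) = 07 7e; tag = H(5a 52 5c 5c 5c 5c 5c 07 7e) = ec11
m2: inner = H(30 38 36 36 36 36 36 dd 06 5a) = d8 db; tag = H(5a 52 5c 5c 5c 5c 5c d8 db) = 49e2
m3: inner = H(30 38 36 36 36 36 36 cd e6 d8) = b8 49; tag = H(5a 52 5c 5c 5c 5c 5c b8 49) = b7c2 ← matches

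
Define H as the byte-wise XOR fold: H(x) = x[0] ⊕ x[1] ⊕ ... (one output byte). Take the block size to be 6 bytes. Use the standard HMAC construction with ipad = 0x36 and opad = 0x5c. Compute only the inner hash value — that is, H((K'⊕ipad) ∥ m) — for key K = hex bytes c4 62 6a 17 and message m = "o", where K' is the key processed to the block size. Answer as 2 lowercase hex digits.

b4

Key hex bytes c4 62 6a 17 is 4 bytes ≤ B = 6; zero-pad to 6 bytes: K' = c4 62 6a 17 00 00.
K' ⊕ ipad = f2 54 5c 21 36 36.
Inner input = f2 54 5c 21 36 36 ∥ 6f.
Inner hash: XOR f2⊕54⊕5c⊕21⊕36⊕36⊕6f = b4.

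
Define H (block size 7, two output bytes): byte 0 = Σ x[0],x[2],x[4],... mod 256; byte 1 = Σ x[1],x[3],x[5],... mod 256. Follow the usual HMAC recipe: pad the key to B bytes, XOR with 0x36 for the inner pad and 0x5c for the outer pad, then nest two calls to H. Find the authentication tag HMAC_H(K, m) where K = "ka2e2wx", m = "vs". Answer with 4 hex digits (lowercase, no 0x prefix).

Key "ka2e2wx" = 6b 61 32 65 32 77 78 is exactly B = 7 bytes: K' = 6b 61 32 65 32 77 78.
K' ⊕ ipad = 5d 57 04 53 04 41 4e.  K' ⊕ opad = 37 3d 6e 39 6e 2b 24.
Inner input = (K'⊕ipad) ∥ m = 5d 57 04 53 04 41 4e ∥ 76 73.
Inner hash: even-index sum = 294 mod 256 = 38; odd-index sum = 353 mod 256 = 97 → 26 61.
Outer input = (K'⊕opad) ∥ inner = 37 3d 6e 39 6e 2b 24 ∥ 26 61.
Outer hash (tag): even-index sum = 408 mod 256 = 152; odd-index sum = 199 mod 256 = 199 → 98 c7.

98c7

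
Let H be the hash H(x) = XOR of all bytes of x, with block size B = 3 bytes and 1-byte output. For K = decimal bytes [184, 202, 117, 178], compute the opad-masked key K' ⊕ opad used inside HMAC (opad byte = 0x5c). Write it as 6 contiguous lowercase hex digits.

Key decimal bytes [184, 202, 117, 178] = b8 ca 75 b2 is 4 bytes > B = 3, so hash it first: H(key) = b5, then zero-pad to 3 bytes: K' = b5 00 00.
XOR each byte with 0x5c: b5⊕5c=e9, 00⊕5c=5c, 00⊕5c=5c.

e95c5c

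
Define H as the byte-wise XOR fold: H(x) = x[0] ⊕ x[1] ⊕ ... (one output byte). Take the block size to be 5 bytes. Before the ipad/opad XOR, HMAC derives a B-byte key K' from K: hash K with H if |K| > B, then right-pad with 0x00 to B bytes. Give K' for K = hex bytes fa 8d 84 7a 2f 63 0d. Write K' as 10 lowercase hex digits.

|K| = 7 > B = 5, so first hash the key.
H(K): XOR fa⊕8d⊕84⊕7a⊕2f⊕63⊕0d = c8.
Zero-pad H(K) = c8 to 5 bytes: K' = c8 00 00 00 00.

c800000000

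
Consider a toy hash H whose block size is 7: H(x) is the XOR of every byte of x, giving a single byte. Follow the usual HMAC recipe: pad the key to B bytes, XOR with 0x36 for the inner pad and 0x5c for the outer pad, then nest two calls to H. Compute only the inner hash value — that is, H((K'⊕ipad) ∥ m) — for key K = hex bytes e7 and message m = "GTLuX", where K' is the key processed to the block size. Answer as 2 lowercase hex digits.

a3

Key hex bytes e7 is 1 byte ≤ B = 7; zero-pad to 7 bytes: K' = e7 00 00 00 00 00 00.
K' ⊕ ipad = d1 36 36 36 36 36 36.
Inner input = d1 36 36 36 36 36 36 ∥ 47 54 4c 75 58.
Inner hash: XOR d1⊕36⊕36⊕36⊕36⊕36⊕36⊕47⊕54⊕4c⊕75⊕58 = a3.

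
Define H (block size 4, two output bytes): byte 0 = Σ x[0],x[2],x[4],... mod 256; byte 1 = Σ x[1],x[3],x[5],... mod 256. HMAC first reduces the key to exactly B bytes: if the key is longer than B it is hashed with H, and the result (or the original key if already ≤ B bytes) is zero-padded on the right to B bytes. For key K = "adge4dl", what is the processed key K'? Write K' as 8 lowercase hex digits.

|K| = 7 > B = 4, so first hash the key.
H(K): even-index sum = 360 mod 256 = 104; odd-index sum = 301 mod 256 = 45 → 68 2d.
Zero-pad H(K) = 68 2d to 4 bytes: K' = 68 2d 00 00.

682d0000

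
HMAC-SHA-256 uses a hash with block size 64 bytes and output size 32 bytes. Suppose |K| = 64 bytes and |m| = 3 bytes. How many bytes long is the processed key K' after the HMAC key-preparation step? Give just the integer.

64

Key is 64 ≤ 64 bytes, zero-padded: |K'| = 64.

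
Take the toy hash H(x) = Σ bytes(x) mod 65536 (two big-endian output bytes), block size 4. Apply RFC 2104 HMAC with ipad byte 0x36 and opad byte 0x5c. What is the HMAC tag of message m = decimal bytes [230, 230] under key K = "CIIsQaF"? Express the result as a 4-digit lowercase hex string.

Key "CIIsQaF" = 43 49 49 73 51 61 46 is 7 bytes > B = 4, so hash it first: H(key) = 02 40, then zero-pad to 4 bytes: K' = 02 40 00 00.
K' ⊕ ipad = 34 76 36 36.  K' ⊕ opad = 5e 1c 5c 5c.
Inner input = (K'⊕ipad) ∥ m = 34 76 36 36 ∥ e6 e6.
Inner hash: sum = 52+118+54+54+230+230 = 738 → 02 e2.
Outer input = (K'⊕opad) ∥ inner = 5e 1c 5c 5c ∥ 02 e2.
Outer hash (tag): sum = 94+28+92+92+2+226 = 534 → 02 16.

0216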